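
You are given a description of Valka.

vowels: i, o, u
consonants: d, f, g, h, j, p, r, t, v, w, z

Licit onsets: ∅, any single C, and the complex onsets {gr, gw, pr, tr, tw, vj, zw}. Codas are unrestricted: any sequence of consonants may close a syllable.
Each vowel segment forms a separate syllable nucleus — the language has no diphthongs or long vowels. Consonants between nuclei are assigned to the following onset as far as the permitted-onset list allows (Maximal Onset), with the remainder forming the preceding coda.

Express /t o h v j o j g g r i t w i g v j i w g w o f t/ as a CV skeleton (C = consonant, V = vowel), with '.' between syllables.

CVC.CCVCC.CCV.CCVC.CCVC.CCVCC

Nuclei (vowels): o, o, i, i, i, o → 6 syllables.
/o…o/ gap (V1→V2): /hvj/ splits as /h/ + /vj/ (/vj/ is the longest suffix that is a licit onset).
/o…i/ gap (V2→V3): /jggr/; trying suffixes from longest down, /gr/ is the first permitted one, so coda /jg/ | onset /gr/.
/i…i/ gap (V3→V4): /tw/ is a licit onset in full, so it all attaches to the next syllable.
/i…i/ gap (V4→V5): /gvj/; trying suffixes from longest down, /vj/ is the first permitted one, so coda /g/ | onset /vj/.
/i…o/ gap (V5→V6): cluster /wgw/ — the longest permitted-onset suffix is /gw/; onset = /gw/, preceding coda = /w/.
So the parse is toh.vjojg.gri.twig.vjiw.gwoft.
Mapping each syllable to C/V: /toh/ → CVC, /vjojg/ → CCVCC, /gri/ → CCV, /twig/ → CCVC, /vjiw/ → CCVC, /gwoft/ → CCVCC.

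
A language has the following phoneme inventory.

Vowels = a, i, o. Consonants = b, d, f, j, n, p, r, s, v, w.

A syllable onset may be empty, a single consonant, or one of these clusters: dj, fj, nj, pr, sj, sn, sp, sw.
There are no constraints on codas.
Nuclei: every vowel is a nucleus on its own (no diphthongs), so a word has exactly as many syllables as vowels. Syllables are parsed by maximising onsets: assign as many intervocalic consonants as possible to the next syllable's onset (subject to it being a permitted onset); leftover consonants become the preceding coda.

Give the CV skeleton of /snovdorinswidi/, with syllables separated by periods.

CCVC.CV.CVC.CCV.CV

Nuclei (vowels): o, o, i, i, i → 5 syllables.
Between /o/ (V1) and /o/ (V2): /vd/ splits as /v/ + /d/ (/d/ is the longest suffix that is a licit onset).
Between /o/ (V2) and /i/ (V3): /r/ → onset of the next syllable (single consonants are always licit onsets).
Between /i/ (V3) and /i/ (V4): /nsw/ — longest licit onset from the right is /sw/, leaving /n/ as coda.
Between /i/ (V4) and /i/ (V5): /d/ → onset of the next syllable (single consonants are always licit onsets).
So the parse is snov.do.rin.swi.di.
Mapping each syllable to C/V: /snov/ → CCVC, /do/ → CV, /rin/ → CVC, /swi/ → CCV, /di/ → CV.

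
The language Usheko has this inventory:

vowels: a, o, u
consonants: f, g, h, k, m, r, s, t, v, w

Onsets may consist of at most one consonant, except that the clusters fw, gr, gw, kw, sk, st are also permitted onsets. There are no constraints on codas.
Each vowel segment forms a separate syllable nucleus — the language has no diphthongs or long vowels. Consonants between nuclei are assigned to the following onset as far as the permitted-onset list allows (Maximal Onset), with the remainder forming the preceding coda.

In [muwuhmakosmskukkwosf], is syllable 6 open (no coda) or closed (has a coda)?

Vowels present: u, u, a, o, u, o; each is a nucleus, giving 6 syllables.
σ1/σ2 boundary: just /w/ — single C goes to the following onset.
σ2/σ3 boundary: /hm/ — longest licit onset from the right is /m/, leaving /h/ as coda.
σ3/σ4 boundary: just /k/ — single C goes to the following onset.
σ4/σ5 boundary: /smsk/ splits as /sm/ + /sk/ (/sk/ is the longest suffix that is a licit onset).
σ5/σ6 boundary: /kkw/ splits as /k/ + /kw/ (/kw/ is the longest suffix that is a licit onset).
So the parse is mu.wuh.ma.kosm.skuk.kwosf.
Syllable 6 is /kwosf/ with coda /sf/, so it is closed.

closed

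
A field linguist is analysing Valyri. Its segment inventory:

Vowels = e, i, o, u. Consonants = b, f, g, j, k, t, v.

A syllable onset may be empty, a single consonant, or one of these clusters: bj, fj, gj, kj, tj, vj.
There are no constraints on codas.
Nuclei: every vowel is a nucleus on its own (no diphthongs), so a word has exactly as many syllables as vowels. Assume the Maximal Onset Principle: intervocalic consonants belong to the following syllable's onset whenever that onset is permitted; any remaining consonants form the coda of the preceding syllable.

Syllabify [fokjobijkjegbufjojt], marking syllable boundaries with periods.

Vowels present: o, o, i, e, u, o; each is a nucleus, giving 6 syllables.
/o…o/ gap (V1→V2): cluster /kj/ — /kj/ is itself a permitted onset, so the whole cluster goes right; preceding coda = ∅.
/o…i/ gap (V2→V3): just /b/ — single C goes to the following onset.
/i…e/ gap (V3→V4): /jkj/; trying suffixes from longest down, /kj/ is the first permitted one, so coda /j/ | onset /kj/.
/e…u/ gap (V4→V5): /gb/ splits as /g/ + /b/ (/b/ is the longest suffix that is a licit onset).
/u…o/ gap (V5→V6): /fj/ is a licit onset in full, so it all attaches to the next syllable.

fo.kjo.bij.kjeg.bu.fjojt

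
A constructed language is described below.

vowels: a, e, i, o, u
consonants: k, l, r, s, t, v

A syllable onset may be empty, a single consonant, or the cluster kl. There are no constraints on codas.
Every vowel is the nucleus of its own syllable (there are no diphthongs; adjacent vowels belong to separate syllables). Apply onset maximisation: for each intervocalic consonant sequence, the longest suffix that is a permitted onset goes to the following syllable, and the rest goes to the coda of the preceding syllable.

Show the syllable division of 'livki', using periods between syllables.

Vowels present: i, i; each is a nucleus, giving 2 syllables.
/i…i/ gap (V1→V2): cluster /vk/ — the longest permitted-onset suffix is /k/; onset = /k/, preceding coda = /v/.

liv.ki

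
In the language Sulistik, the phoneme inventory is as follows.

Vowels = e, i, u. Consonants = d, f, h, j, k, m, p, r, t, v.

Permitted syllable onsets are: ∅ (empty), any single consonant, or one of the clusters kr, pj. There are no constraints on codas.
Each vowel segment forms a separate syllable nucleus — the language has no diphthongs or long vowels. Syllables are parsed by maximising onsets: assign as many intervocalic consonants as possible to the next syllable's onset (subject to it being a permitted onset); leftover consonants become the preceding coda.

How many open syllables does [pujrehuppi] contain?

2

Vowels present: u, e, u, i; each is a nucleus, giving 4 syllables.
V1 /u/ – V2 /e/: /jr/ splits as /j/ + /r/ (/r/ is the longest suffix that is a licit onset).
V2 /e/ – V3 /u/: /h/ → onset of the next syllable (single consonants are always licit onsets).
V3 /u/ – V4 /i/: /pp/ splits as /p/ + /p/ (/p/ is the longest suffix that is a licit onset).
Putting it together: puj.re.hup.pi.
Classifying each syllable: /puj/ (closed), /re/ (open), /hup/ (closed), /pi/ (open).
Open syllables: 2.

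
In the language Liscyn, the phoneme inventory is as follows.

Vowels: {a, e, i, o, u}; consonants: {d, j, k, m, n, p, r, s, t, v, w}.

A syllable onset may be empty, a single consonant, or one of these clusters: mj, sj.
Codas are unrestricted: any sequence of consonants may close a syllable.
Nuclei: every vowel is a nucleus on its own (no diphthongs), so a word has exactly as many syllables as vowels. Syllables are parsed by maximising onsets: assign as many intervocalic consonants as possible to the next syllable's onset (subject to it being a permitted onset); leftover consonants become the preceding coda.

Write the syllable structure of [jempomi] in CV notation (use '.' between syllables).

CVC.CV.CV

Nuclei (vowels): e, o, i → 3 syllables.
/e…o/ gap (V1→V2): /mp/; trying suffixes from longest down, /p/ is the first permitted one, so coda /m/ | onset /p/.
/o…i/ gap (V2→V3): /m/ → onset of the next syllable (single consonants are always licit onsets).
Result: jem.po.mi.
Mapping each syllable to C/V: /jem/ → CVC, /po/ → CV, /mi/ → CV.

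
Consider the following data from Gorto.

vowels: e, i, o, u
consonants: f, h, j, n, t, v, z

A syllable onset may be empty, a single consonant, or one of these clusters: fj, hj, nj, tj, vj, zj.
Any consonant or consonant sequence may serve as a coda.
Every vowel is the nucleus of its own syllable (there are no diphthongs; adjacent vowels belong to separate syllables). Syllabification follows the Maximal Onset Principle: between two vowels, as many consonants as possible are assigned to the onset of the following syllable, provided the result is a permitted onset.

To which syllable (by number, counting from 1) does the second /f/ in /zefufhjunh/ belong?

The vowels are e, u, u — 3 nuclei, so 3 syllables.
σ1/σ2 boundary: /f/ → onset of the next syllable (single consonants are always licit onsets).
σ2/σ3 boundary: /fhj/ splits as /f/ + /hj/ (/hj/ is the longest suffix that is a licit onset).
Putting it together: ze.fuf.hjunh.
The second /f/ is in the coda of syllable 2 (/fuf/).

2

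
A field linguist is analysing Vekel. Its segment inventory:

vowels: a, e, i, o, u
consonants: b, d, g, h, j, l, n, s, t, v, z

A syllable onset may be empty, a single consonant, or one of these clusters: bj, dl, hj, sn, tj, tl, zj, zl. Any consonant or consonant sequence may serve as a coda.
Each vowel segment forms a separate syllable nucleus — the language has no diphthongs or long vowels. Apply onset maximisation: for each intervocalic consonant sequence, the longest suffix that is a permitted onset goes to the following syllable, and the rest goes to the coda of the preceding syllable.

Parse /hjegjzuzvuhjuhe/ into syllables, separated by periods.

hjegj.zuz.vu.hju.he

Nuclei (vowels): e, u, u, u, e → 5 syllables.
/e…u/ gap (V1→V2): /gjz/ — longest licit onset from the right is /z/, leaving /gj/ as coda.
/u…u/ gap (V2→V3): /zv/ splits as /z/ + /v/ (/v/ is the longest suffix that is a licit onset).
/u…u/ gap (V3→V4): /hj/ is a licit onset in full, so it all attaches to the next syllable.
/u…e/ gap (V4→V5): /h/ → onset of the next syllable (single consonants are always licit onsets).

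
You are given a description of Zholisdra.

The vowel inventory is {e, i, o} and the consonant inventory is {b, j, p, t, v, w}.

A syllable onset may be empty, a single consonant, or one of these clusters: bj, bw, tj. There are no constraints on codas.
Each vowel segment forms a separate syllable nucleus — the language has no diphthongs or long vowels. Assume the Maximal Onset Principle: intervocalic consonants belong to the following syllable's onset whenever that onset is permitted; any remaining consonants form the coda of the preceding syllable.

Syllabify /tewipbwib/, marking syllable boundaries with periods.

te.wip.bwib

The vowels are e, i, i — 3 nuclei, so 3 syllables.
V1 /e/ – V2 /i/: /w/ → onset of the next syllable (single consonants are always licit onsets).
V2 /i/ – V3 /i/: /pbw/ splits as /p/ + /bw/ (/bw/ is the longest suffix that is a licit onset).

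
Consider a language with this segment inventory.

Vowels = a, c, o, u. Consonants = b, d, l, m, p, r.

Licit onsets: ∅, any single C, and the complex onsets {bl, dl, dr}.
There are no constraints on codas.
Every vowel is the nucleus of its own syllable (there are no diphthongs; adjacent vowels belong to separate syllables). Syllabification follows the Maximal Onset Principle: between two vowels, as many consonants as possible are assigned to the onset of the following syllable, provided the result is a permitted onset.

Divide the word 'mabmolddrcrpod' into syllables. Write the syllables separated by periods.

mab.mold.drcr.pod

Nuclei (vowels): a, o, c, o → 4 syllables.
V1 /a/ – V2 /o/: cluster /bm/ — the longest permitted-onset suffix is /m/; onset = /m/, preceding coda = /b/.
V2 /o/ – V3 /c/: /lddr/ splits as /ld/ + /dr/ (/dr/ is the longest suffix that is a licit onset).
V3 /c/ – V4 /o/: /rp/; trying suffixes from longest down, /p/ is the first permitted one, so coda /r/ | onset /p/.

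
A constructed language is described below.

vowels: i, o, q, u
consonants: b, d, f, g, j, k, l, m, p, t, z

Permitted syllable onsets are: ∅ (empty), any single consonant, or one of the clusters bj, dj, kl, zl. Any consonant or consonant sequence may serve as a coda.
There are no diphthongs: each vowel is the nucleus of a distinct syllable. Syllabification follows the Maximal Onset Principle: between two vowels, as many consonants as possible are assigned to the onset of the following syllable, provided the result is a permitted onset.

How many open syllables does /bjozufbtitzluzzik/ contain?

Vowels present: o, u, i, u, i; each is a nucleus, giving 5 syllables.
/o…u/ gap (V1→V2): /z/ → onset of the next syllable (single consonants are always licit onsets).
/u…i/ gap (V2→V3): cluster /fbt/ — the longest permitted-onset suffix is /t/; onset = /t/, preceding coda = /fb/.
/i…u/ gap (V3→V4): /tzl/; trying suffixes from longest down, /zl/ is the first permitted one, so coda /t/ | onset /zl/.
/u…i/ gap (V4→V5): /zz/; trying suffixes from longest down, /z/ is the first permitted one, so coda /z/ | onset /z/.
Result: bjo.zufb.tit.zluz.zik.
Classifying each syllable: /bjo/ (open), /zufb/ (closed), /tit/ (closed), /zluz/ (closed), /zik/ (closed).
Open syllables: 1.

1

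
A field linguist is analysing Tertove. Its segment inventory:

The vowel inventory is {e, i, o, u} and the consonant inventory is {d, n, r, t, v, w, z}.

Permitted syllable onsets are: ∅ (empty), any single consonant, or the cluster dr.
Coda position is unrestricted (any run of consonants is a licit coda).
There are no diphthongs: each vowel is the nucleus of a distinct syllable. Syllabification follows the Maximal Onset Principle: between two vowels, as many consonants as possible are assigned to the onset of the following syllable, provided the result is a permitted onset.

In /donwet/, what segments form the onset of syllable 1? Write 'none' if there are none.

The vowels are o, e — 2 nuclei, so 2 syllables.
σ1/σ2 boundary: cluster /nw/ — the longest permitted-onset suffix is /w/; onset = /w/, preceding coda = /n/.
So the parse is don.wet.
Syllable 1 is /don/: onset /d/, nucleus /o/, coda /n/.

d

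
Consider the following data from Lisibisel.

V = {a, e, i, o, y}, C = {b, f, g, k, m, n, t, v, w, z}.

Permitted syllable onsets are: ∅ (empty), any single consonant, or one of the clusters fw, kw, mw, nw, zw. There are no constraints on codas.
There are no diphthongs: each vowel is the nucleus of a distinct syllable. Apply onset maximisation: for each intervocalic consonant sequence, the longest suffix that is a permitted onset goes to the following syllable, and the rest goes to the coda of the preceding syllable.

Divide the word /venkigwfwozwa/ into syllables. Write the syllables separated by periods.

ven.kigw.fwo.zwa

The vowels are e, i, o, a — 4 nuclei, so 4 syllables.
Between /e/ (V1) and /i/ (V2): cluster /nk/ — the longest permitted-onset suffix is /k/; onset = /k/, preceding coda = /n/.
Between /i/ (V2) and /o/ (V3): cluster /gwfw/ — the longest permitted-onset suffix is /fw/; onset = /fw/, preceding coda = /gw/.
Between /o/ (V3) and /a/ (V4): cluster /zw/ — /zw/ is itself a permitted onset, so the whole cluster goes right; preceding coda = ∅.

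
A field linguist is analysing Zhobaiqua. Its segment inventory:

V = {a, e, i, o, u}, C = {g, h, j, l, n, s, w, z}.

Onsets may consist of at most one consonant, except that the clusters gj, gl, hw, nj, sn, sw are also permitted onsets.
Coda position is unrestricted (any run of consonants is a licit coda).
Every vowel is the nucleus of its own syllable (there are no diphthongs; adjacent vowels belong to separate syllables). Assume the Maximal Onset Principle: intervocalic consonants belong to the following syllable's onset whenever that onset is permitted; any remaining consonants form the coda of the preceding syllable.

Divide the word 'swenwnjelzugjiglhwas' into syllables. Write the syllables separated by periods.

swenw.njel.zu.gjigl.hwas

Vowels present: e, e, u, i, a; each is a nucleus, giving 5 syllables.
σ1/σ2 boundary: cluster /nwnj/ — the longest permitted-onset suffix is /nj/; onset = /nj/, preceding coda = /nw/.
σ2/σ3 boundary: /lz/; trying suffixes from longest down, /z/ is the first permitted one, so coda /l/ | onset /z/.
σ3/σ4 boundary: cluster /gj/ — /gj/ is itself a permitted onset, so the whole cluster goes right; preceding coda = ∅.
σ4/σ5 boundary: /glhw/ splits as /gl/ + /hw/ (/hw/ is the longest suffix that is a licit onset).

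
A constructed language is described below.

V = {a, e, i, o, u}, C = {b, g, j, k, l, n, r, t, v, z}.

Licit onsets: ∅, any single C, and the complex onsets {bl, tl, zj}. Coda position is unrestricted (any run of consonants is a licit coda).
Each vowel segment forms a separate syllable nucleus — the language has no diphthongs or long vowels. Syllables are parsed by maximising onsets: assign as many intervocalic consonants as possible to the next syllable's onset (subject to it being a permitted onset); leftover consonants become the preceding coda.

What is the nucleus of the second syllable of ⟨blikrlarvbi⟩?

The vowels are i, a, i — 3 nuclei, so 3 syllables.
The second nucleus (vowel 2 from the left) is /a/.

a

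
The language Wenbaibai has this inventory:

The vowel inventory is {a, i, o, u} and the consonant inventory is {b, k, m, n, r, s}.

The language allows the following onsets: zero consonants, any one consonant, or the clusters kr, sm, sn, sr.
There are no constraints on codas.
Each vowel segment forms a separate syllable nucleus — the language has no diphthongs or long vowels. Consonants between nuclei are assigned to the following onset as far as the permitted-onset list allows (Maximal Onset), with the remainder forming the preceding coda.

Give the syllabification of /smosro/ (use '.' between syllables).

smo.sro

Vowels present: o, o; each is a nucleus, giving 2 syllables.
Between /o/ (V1) and /o/ (V2): cluster /sr/ — /sr/ is itself a permitted onset, so the whole cluster goes right; preceding coda = ∅.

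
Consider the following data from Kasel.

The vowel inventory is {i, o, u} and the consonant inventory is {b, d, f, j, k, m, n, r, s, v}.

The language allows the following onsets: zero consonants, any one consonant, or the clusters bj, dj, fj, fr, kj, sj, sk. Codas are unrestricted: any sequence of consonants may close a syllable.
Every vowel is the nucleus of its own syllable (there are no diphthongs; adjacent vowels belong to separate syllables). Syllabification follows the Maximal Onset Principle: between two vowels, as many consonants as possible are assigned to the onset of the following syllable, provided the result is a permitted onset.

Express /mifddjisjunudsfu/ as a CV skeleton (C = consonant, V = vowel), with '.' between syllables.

CVCC.CCV.CCV.CVCC.CV

The vowels are i, i, u, u, u — 5 nuclei, so 5 syllables.
σ1/σ2 boundary: /fddj/ — longest licit onset from the right is /dj/, leaving /fd/ as coda.
σ2/σ3 boundary: cluster /sj/ — /sj/ is itself a permitted onset, so the whole cluster goes right; preceding coda = ∅.
σ3/σ4 boundary: just /n/ — single C goes to the following onset.
σ4/σ5 boundary: /dsf/ — longest licit onset from the right is /f/, leaving /ds/ as coda.
Result: mifd.dji.sju.nuds.fu.
Mapping each syllable to C/V: /mifd/ → CVCC, /dji/ → CCV, /sju/ → CCV, /nuds/ → CVCC, /fu/ → CV.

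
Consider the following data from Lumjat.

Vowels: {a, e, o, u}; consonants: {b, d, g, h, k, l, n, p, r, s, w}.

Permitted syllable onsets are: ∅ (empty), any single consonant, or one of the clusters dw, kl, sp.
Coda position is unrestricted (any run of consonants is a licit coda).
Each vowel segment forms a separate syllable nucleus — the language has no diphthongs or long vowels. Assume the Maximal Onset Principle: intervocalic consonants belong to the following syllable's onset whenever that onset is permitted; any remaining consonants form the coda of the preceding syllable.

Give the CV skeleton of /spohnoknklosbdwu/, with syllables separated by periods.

CCVC.CVCC.CCVCC.CCV

The vowels are o, o, o, u — 4 nuclei, so 4 syllables.
/o…o/ gap (V1→V2): cluster /hn/ — the longest permitted-onset suffix is /n/; onset = /n/, preceding coda = /h/.
/o…o/ gap (V2→V3): /knkl/ splits as /kn/ + /kl/ (/kl/ is the longest suffix that is a licit onset).
/o…u/ gap (V3→V4): /sbdw/ splits as /sb/ + /dw/ (/dw/ is the longest suffix that is a licit onset).
Syllabification: spoh.nokn.klosb.dwu.
Mapping each syllable to C/V: /spoh/ → CCVC, /nokn/ → CVCC, /klosb/ → CCVCC, /dwu/ → CCV.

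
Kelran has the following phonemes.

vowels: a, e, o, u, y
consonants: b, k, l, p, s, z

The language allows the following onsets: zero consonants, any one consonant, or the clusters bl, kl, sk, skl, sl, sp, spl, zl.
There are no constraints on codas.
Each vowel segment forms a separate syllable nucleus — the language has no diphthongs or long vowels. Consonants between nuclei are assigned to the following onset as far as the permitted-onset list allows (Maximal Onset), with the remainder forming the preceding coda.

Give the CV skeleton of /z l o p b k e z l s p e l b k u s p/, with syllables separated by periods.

CCVCC.CVCC.CCVCC.CVCC

The vowels are o, e, e, u — 4 nuclei, so 4 syllables.
Between /o/ (V1) and /e/ (V2): /pbk/ splits as /pb/ + /k/ (/k/ is the longest suffix that is a licit onset).
Between /e/ (V2) and /e/ (V3): cluster /zlsp/ — the longest permitted-onset suffix is /sp/; onset = /sp/, preceding coda = /zl/.
Between /e/ (V3) and /u/ (V4): /lbk/; trying suffixes from longest down, /k/ is the first permitted one, so coda /lb/ | onset /k/.
Putting it together: zlopb.kezl.spelb.kusp.
Mapping each syllable to C/V: /zlopb/ → CCVCC, /kezl/ → CVCC, /spelb/ → CCVCC, /kusp/ → CVCC.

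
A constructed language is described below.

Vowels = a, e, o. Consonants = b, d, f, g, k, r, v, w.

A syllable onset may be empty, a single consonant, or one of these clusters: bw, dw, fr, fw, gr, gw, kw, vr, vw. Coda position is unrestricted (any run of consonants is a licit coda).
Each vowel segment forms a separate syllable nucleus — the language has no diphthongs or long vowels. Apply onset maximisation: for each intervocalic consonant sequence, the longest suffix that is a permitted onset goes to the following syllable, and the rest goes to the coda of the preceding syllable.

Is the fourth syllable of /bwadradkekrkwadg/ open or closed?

closed

The vowels are a, a, e, a — 4 nuclei, so 4 syllables.
Between /a/ (V1) and /a/ (V2): /dr/; trying suffixes from longest down, /r/ is the first permitted one, so coda /d/ | onset /r/.
Between /a/ (V2) and /e/ (V3): /dk/ — longest licit onset from the right is /k/, leaving /d/ as coda.
Between /e/ (V3) and /a/ (V4): /krkw/ splits as /kr/ + /kw/ (/kw/ is the longest suffix that is a licit onset).
Syllabification: bwad.rad.kekr.kwadg.
Syllable 4 is /kwadg/ with coda /dg/, so it is closed.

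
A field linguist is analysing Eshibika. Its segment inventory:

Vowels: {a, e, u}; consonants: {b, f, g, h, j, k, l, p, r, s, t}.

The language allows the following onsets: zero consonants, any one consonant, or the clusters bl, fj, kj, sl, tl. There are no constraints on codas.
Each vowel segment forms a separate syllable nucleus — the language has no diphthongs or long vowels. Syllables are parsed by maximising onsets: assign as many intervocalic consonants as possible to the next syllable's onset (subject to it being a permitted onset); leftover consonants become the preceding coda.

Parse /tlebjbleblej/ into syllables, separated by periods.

tlebj.ble.blej

Vowels present: e, e, e; each is a nucleus, giving 3 syllables.
/e…e/ gap (V1→V2): cluster /bjbl/ — the longest permitted-onset suffix is /bl/; onset = /bl/, preceding coda = /bj/.
/e…e/ gap (V2→V3): /bl/ — entire cluster is a permitted onset → onset /bl/, coda ∅.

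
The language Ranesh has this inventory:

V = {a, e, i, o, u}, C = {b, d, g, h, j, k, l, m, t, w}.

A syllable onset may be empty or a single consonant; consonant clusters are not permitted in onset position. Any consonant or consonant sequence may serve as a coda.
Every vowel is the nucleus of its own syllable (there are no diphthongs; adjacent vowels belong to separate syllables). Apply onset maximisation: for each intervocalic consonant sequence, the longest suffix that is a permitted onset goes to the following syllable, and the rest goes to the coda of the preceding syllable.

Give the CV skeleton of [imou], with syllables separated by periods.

V.CV.V

Vowels present: i, o, u; each is a nucleus, giving 3 syllables.
/i…o/ gap (V1→V2): /m/ → onset of the next syllable (single consonants are always licit onsets).
/o…u/ gap (V2→V3): no consonants, so the boundary falls immediately after /o/.
Syllabification: i.mo.u.
Mapping each syllable to C/V: /i/ → V, /mo/ → CV, /u/ → V.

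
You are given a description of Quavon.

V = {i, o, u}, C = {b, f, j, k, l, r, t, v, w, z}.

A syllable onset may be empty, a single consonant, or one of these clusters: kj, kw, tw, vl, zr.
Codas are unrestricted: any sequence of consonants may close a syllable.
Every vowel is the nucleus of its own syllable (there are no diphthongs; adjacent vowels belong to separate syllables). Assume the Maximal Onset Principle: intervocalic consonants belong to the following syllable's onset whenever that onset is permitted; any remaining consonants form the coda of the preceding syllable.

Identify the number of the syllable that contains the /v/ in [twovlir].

The vowels are o, i — 2 nuclei, so 2 syllables.
Between /o/ (V1) and /i/ (V2): /vl/ is a licit onset in full, so it all attaches to the next syllable.
Syllabification: two.vlir.
The /v/ is in the onset of syllable 2 (/vlir/).

2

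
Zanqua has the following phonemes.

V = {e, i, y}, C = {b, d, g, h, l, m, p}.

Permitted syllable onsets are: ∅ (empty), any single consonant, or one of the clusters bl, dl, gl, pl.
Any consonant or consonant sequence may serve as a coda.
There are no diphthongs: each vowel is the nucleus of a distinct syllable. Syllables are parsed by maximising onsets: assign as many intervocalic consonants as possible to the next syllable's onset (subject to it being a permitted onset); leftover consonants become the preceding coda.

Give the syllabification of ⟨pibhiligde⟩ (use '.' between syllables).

Nuclei (vowels): i, i, i, e → 4 syllables.
V1 /i/ – V2 /i/: /bh/ — longest licit onset from the right is /h/, leaving /b/ as coda.
V2 /i/ – V3 /i/: just /l/ — single C goes to the following onset.
V3 /i/ – V4 /e/: cluster /gd/ — the longest permitted-onset suffix is /d/; onset = /d/, preceding coda = /g/.

pib.hi.lig.de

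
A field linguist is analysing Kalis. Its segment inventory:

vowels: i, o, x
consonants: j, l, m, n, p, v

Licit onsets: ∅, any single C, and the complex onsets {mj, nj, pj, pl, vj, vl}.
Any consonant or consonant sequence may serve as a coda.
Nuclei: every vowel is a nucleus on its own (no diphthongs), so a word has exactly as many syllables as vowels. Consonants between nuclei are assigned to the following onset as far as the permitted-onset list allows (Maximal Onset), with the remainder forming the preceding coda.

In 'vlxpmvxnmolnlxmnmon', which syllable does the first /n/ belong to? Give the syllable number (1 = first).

2

The vowels are x, x, o, x, o — 5 nuclei, so 5 syllables.
σ1/σ2 boundary: cluster /pmv/ — the longest permitted-onset suffix is /v/; onset = /v/, preceding coda = /pm/.
σ2/σ3 boundary: /nm/; trying suffixes from longest down, /m/ is the first permitted one, so coda /n/ | onset /m/.
σ3/σ4 boundary: /lnl/ — longest licit onset from the right is /l/, leaving /ln/ as coda.
σ4/σ5 boundary: /mnm/; trying suffixes from longest down, /m/ is the first permitted one, so coda /mn/ | onset /m/.
So the parse is vlxpm.vxn.moln.lxmn.mon.
The first /n/ is in the coda of syllable 2 (/vxn/).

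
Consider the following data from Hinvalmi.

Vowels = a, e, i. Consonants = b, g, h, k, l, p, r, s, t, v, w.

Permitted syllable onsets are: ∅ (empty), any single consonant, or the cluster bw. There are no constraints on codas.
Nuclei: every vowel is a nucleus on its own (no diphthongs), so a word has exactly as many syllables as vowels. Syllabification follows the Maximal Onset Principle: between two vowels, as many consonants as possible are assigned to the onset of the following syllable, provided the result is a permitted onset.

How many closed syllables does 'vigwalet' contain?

Nuclei (vowels): i, a, e → 3 syllables.
σ1/σ2 boundary: /gw/ splits as /g/ + /w/ (/w/ is the longest suffix that is a licit onset).
σ2/σ3 boundary: /l/ is a single consonant, so it becomes the next onset.
So the parse is vig.wa.let.
Classifying each syllable: /vig/ (closed), /wa/ (open), /let/ (closed).
Closed syllables: 2.

2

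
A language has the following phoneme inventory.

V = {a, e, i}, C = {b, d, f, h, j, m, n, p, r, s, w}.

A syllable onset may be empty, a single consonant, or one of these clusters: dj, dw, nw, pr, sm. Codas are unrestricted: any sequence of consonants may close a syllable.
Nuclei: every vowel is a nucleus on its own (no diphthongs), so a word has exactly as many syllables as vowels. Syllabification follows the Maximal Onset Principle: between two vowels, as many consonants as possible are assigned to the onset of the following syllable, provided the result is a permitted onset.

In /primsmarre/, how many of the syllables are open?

Vowels present: i, a, e; each is a nucleus, giving 3 syllables.
/i…a/ gap (V1→V2): /msm/ splits as /m/ + /sm/ (/sm/ is the longest suffix that is a licit onset).
/a…e/ gap (V2→V3): /rr/ — longest licit onset from the right is /r/, leaving /r/ as coda.
Syllabification: prim.smar.re.
Classifying each syllable: /prim/ (closed), /smar/ (closed), /re/ (open).
Open syllables: 1.

1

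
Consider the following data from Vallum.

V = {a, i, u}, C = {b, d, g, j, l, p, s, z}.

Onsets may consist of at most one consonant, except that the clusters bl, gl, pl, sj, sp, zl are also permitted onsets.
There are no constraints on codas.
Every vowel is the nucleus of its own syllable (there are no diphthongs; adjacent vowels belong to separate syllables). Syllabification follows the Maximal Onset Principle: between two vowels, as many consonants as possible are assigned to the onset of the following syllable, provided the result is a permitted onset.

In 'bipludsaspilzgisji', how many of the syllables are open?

Vowels present: i, u, a, i, i, i; each is a nucleus, giving 6 syllables.
V1 /i/ – V2 /u/: cluster /pl/ — /pl/ is itself a permitted onset, so the whole cluster goes right; preceding coda = ∅.
V2 /u/ – V3 /a/: cluster /ds/ — the longest permitted-onset suffix is /s/; onset = /s/, preceding coda = /d/.
V3 /a/ – V4 /i/: /sp/ — entire cluster is a permitted onset → onset /sp/, coda ∅.
V4 /i/ – V5 /i/: /lzg/ — longest licit onset from the right is /g/, leaving /lz/ as coda.
V5 /i/ – V6 /i/: /sj/ — entire cluster is a permitted onset → onset /sj/, coda ∅.
So the parse is bi.plud.sa.spilz.gi.sji.
Classifying each syllable: /bi/ (open), /plud/ (closed), /sa/ (open), /spilz/ (closed), /gi/ (open), /sji/ (open).
Open syllables: 4.

4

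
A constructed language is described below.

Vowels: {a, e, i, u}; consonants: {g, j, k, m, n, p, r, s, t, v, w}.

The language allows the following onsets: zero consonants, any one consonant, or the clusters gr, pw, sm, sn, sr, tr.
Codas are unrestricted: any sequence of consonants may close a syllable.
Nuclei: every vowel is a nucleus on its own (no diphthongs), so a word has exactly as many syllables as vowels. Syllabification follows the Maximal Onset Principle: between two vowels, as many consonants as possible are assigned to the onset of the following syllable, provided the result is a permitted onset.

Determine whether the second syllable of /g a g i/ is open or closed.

Vowels present: a, i; each is a nucleus, giving 2 syllables.
σ1/σ2 boundary: /g/ is a single consonant, so it becomes the next onset.
Putting it together: ga.gi.
Syllable 2 is /gi/; it ends in its nucleus with no coda, so it is open.

open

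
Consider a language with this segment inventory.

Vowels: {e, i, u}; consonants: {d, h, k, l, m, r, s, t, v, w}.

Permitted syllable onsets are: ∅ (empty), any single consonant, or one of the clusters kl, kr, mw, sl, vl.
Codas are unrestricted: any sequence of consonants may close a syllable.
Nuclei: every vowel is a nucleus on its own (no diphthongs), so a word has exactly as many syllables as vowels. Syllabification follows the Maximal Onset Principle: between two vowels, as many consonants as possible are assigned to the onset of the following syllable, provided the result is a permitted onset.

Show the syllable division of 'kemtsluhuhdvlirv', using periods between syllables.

Vowels present: e, u, u, i; each is a nucleus, giving 4 syllables.
Between /e/ (V1) and /u/ (V2): /mtsl/ — longest licit onset from the right is /sl/, leaving /mt/ as coda.
Between /u/ (V2) and /u/ (V3): just /h/ — single C goes to the following onset.
Between /u/ (V3) and /i/ (V4): /hdvl/; trying suffixes from longest down, /vl/ is the first permitted one, so coda /hd/ | onset /vl/.

kemt.slu.huhd.vlirv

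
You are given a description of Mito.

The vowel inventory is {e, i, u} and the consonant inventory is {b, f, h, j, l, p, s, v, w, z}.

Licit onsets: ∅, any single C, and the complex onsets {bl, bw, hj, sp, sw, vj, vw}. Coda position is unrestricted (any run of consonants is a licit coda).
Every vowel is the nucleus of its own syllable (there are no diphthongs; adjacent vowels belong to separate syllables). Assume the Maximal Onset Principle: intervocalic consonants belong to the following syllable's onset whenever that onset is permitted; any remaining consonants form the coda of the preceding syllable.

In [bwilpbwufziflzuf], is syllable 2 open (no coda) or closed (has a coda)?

closed

The vowels are i, u, i, u — 4 nuclei, so 4 syllables.
Between /i/ (V1) and /u/ (V2): /lpbw/ splits as /lp/ + /bw/ (/bw/ is the longest suffix that is a licit onset).
Between /u/ (V2) and /i/ (V3): /fz/; trying suffixes from longest down, /z/ is the first permitted one, so coda /f/ | onset /z/.
Between /i/ (V3) and /u/ (V4): /flz/; trying suffixes from longest down, /z/ is the first permitted one, so coda /fl/ | onset /z/.
Result: bwilp.bwuf.zifl.zuf.
Syllable 2 is /bwuf/ with coda /f/, so it is closed.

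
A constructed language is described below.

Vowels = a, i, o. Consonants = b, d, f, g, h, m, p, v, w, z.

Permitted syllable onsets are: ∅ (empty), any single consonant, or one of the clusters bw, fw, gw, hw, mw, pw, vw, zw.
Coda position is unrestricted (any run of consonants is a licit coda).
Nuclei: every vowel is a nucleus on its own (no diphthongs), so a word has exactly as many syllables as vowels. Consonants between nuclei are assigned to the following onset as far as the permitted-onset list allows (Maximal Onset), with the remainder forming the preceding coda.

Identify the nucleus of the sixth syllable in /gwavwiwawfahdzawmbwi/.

Vowels present: a, i, a, a, a, i; each is a nucleus, giving 6 syllables.
The sixth nucleus (vowel 6 from the left) is /i/.

i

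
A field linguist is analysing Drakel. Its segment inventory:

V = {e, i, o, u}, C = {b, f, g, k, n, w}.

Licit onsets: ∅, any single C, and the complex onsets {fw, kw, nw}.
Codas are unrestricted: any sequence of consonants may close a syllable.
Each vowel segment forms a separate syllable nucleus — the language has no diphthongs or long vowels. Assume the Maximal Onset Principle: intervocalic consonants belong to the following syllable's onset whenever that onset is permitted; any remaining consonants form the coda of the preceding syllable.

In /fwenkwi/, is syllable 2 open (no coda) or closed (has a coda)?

open

Nuclei (vowels): e, i → 2 syllables.
/e…i/ gap (V1→V2): cluster /nkw/ — the longest permitted-onset suffix is /kw/; onset = /kw/, preceding coda = /n/.
So the parse is fwen.kwi.
Syllable 2 is /kwi/; it ends in its nucleus with no coda, so it is open.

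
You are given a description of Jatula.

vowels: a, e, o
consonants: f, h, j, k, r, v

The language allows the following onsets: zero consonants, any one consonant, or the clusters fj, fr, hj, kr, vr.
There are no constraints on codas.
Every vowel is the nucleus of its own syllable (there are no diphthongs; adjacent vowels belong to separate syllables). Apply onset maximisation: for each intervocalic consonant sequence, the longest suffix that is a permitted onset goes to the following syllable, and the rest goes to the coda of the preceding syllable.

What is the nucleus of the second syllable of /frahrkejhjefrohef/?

The vowels are a, e, e, o, e — 5 nuclei, so 5 syllables.
The second nucleus (vowel 2 from the left) is /e/.

e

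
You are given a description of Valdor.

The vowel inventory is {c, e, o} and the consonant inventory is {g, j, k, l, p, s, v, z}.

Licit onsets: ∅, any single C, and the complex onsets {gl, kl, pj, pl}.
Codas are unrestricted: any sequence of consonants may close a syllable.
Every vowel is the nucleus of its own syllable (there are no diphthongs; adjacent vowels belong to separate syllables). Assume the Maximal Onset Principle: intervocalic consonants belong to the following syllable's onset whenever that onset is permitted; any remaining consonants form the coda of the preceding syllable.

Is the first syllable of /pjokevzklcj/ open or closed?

open

The vowels are o, e, c — 3 nuclei, so 3 syllables.
Between /o/ (V1) and /e/ (V2): /k/ → onset of the next syllable (single consonants are always licit onsets).
Between /e/ (V2) and /c/ (V3): /vzkl/ splits as /vz/ + /kl/ (/kl/ is the longest suffix that is a licit onset).
Result: pjo.kevz.klcj.
Syllable 1 is /pjo/; it ends in its nucleus with no coda, so it is open.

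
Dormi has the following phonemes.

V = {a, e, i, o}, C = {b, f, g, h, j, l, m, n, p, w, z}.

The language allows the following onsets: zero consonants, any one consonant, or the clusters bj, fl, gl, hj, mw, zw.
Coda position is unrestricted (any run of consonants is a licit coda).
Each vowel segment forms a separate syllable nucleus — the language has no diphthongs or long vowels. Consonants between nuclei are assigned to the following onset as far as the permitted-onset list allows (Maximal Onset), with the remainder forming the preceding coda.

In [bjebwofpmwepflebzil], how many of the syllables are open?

The vowels are e, o, e, e, i — 5 nuclei, so 5 syllables.
/e…o/ gap (V1→V2): cluster /bw/ — the longest permitted-onset suffix is /w/; onset = /w/, preceding coda = /b/.
/o…e/ gap (V2→V3): cluster /fpmw/ — the longest permitted-onset suffix is /mw/; onset = /mw/, preceding coda = /fp/.
/e…e/ gap (V3→V4): cluster /pfl/ — the longest permitted-onset suffix is /fl/; onset = /fl/, preceding coda = /p/.
/e…i/ gap (V4→V5): /bz/ splits as /b/ + /z/ (/z/ is the longest suffix that is a licit onset).
So the parse is bjeb.wofp.mwep.fleb.zil.
Classifying each syllable: /bjeb/ (closed), /wofp/ (closed), /mwep/ (closed), /fleb/ (closed), /zil/ (closed).
Open syllables: 0.

0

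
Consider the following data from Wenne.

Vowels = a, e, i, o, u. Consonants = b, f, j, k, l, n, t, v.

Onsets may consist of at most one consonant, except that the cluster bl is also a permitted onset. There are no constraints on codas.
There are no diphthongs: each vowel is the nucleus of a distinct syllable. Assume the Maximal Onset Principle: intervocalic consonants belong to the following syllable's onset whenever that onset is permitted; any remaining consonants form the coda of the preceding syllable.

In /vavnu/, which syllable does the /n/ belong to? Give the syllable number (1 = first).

2

Nuclei (vowels): a, u → 2 syllables.
Between /a/ (V1) and /u/ (V2): /vn/; trying suffixes from longest down, /n/ is the first permitted one, so coda /v/ | onset /n/.
Putting it together: vav.nu.
The /n/ is in the onset of syllable 2 (/nu/).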